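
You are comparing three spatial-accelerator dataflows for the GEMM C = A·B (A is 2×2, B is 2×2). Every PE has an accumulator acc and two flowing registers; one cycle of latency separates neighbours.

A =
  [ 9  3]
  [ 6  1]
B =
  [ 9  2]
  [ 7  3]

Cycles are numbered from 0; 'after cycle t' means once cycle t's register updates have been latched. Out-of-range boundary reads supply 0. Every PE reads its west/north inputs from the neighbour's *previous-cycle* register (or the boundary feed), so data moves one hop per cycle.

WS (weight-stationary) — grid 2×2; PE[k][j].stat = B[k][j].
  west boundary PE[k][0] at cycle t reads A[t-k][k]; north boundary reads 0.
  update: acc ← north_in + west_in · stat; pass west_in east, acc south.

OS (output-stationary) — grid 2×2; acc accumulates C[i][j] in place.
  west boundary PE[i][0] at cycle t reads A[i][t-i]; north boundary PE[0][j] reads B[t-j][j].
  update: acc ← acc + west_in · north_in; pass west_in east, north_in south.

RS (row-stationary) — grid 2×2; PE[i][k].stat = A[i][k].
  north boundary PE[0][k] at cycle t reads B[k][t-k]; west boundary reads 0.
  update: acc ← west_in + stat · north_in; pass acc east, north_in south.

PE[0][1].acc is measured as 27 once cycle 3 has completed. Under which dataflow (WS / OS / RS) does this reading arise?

dataflow = OS

WS (2×2 grid), PE[0][1]:
  [0] (0,1) acc=0 (h:0 v:0)
  [1] (0,1) acc=18 (h:9 v:18)
  [2] (0,1) acc=12 (h:6 v:12)
  [3] (0,1) acc=0 (h:0 v:0)
OS (2×2 grid), PE[0][1]:
  [0] (0,1) acc=0 (h:0 v:0)
  [1] (0,1) acc=18 (h:9 v:2)
  [2] (0,1) acc=27 (h:3 v:3)
  [3] (0,1) acc=27 (h:0 v:0)
RS (2×2 grid), PE[0][1]:
  [0] (0,1) acc=0 (h:0 v:0)
  [1] (0,1) acc=102 (h:102 v:7)
  [2] (0,1) acc=27 (h:27 v:3)
  [3] (0,1) acc=0 (h:0 v:0)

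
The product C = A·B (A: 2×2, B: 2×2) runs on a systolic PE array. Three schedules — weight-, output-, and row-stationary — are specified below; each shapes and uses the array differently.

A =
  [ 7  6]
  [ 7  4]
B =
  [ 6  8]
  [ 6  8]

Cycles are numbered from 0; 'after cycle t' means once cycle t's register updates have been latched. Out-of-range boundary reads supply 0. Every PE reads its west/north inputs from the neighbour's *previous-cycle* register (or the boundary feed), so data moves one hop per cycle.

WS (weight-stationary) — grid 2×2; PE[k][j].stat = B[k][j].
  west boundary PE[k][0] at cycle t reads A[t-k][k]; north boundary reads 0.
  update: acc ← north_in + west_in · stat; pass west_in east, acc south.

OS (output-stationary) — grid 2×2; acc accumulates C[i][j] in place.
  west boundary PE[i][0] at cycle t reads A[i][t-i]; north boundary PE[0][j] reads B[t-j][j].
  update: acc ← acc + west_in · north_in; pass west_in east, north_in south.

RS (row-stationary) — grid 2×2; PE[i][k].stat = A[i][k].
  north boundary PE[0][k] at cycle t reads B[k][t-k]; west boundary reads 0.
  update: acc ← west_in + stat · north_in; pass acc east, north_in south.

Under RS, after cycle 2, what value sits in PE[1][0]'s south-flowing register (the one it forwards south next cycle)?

register = 8

RS on a 2×2 grid — tracing PE[1][0] and its feeders:
  step 0 · PE0,0: acc=42; fwd→42 fwd↓6
  step 0 · PE1,0: acc=0; fwd→0 fwd↓0
  step 1 · PE0,0: acc=56; fwd→56 fwd↓8
  step 1 · PE1,0: acc=42; fwd→42 fwd↓6
  step 2 · PE0,0: acc=0; fwd→0 fwd↓0
  step 2 · PE1,0: acc=56; fwd→56 fwd↓8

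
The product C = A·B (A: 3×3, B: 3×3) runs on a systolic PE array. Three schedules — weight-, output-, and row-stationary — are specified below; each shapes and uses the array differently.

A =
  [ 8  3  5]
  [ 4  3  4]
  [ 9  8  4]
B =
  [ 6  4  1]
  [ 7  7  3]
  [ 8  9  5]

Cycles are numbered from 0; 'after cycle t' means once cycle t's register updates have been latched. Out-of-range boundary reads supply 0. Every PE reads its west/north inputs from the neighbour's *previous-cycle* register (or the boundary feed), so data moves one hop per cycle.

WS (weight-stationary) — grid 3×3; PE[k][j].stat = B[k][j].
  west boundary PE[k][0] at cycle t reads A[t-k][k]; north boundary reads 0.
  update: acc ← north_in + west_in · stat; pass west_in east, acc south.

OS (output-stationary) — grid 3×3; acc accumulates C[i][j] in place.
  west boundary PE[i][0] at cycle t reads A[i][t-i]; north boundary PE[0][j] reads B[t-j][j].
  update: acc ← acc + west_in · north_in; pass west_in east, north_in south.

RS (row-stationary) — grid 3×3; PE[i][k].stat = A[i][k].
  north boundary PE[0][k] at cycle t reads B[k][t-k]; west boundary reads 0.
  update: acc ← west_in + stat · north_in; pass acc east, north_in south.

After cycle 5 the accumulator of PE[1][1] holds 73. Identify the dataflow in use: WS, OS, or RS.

dataflow = OS

WS (3×3 grid), PE[1][1]:
  step 0 · PE1,1: acc=0; fwd→0 fwd↓0
  step 1 · PE1,1: acc=0; fwd→0 fwd↓0
  step 2 · PE1,1: acc=53; fwd→3 fwd↓53
  step 3 · PE1,1: acc=37; fwd→3 fwd↓37
  step 4 · PE1,1: acc=92; fwd→8 fwd↓92
  step 5 · PE1,1: acc=0; fwd→0 fwd↓0
OS (3×3 grid), PE[1][1]:
  step 0 · PE1,1: acc=0; fwd→0 fwd↓0
  step 1 · PE1,1: acc=0; fwd→0 fwd↓0
  step 2 · PE1,1: acc=16; fwd→4 fwd↓4
  step 3 · PE1,1: acc=37; fwd→3 fwd↓7
  step 4 · PE1,1: acc=73; fwd→4 fwd↓9
  step 5 · PE1,1: acc=73; fwd→0 fwd↓0
RS (3×3 grid), PE[1][1]:
  step 0 · PE1,1: acc=0; fwd→0 fwd↓0
  step 1 · PE1,1: acc=0; fwd→0 fwd↓0
  step 2 · PE1,1: acc=45; fwd→45 fwd↓7
  step 3 · PE1,1: acc=37; fwd→37 fwd↓7
  step 4 · PE1,1: acc=13; fwd→13 fwd↓3
  step 5 · PE1,1: acc=0; fwd→0 fwd↓0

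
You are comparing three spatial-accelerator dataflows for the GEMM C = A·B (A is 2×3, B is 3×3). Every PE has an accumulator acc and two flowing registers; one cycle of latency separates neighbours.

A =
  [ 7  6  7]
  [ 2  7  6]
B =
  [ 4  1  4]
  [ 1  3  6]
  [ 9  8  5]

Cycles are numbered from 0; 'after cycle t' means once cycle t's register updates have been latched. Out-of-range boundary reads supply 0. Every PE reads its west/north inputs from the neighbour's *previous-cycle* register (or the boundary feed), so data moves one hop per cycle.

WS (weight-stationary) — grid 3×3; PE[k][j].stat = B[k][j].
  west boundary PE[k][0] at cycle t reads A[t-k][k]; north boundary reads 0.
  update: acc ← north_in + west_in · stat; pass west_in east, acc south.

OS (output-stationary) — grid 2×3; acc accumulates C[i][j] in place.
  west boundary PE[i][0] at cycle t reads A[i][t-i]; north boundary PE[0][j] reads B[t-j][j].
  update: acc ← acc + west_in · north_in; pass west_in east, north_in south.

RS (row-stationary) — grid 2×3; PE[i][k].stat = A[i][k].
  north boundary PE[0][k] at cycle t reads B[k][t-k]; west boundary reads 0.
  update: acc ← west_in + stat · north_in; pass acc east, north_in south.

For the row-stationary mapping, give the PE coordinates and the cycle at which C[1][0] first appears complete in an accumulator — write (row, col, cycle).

RS: C[1][0] accumulates in PE[1][2]:
  step 0 · PE1,2: acc=0; fwd→0 fwd↓0
  step 1 · PE1,2: acc=0; fwd→0 fwd↓0
  step 2 · PE1,2: acc=0; fwd→0 fwd↓0
  step 3 · PE1,2: acc=69; fwd→69 fwd↓9

(row, col, cycle) = (1, 2, 3)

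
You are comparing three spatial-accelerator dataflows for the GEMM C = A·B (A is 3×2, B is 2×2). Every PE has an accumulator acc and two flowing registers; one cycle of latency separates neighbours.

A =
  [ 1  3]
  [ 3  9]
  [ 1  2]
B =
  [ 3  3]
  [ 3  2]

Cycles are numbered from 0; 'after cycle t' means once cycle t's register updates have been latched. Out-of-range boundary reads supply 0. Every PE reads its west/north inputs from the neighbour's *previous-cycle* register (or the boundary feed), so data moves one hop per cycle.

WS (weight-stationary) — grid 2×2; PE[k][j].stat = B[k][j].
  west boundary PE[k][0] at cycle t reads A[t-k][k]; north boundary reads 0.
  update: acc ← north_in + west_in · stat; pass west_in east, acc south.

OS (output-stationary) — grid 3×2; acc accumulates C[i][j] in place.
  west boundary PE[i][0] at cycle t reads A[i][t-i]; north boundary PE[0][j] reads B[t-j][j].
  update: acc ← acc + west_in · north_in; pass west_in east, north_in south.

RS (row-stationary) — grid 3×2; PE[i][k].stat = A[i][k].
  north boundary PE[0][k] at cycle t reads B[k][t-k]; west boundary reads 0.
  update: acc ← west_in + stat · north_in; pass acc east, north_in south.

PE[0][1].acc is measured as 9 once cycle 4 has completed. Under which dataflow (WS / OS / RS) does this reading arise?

dataflow = OS

Under WS (2×2), PE[0][1]:
  @0  [0,1]  acc 0  |  →0  ↓0
  @1  [0,1]  acc 3  |  →1  ↓3
  @2  [0,1]  acc 9  |  →3  ↓9
  @3  [0,1]  acc 3  |  →1  ↓3
  @4  [0,1]  acc 0  |  →0  ↓0
Under OS (3×2), PE[0][1]:
  @0  [0,1]  acc 0  |  →0  ↓0
  @1  [0,1]  acc 3  |  →1  ↓3
  @2  [0,1]  acc 9  |  →3  ↓2
  @3  [0,1]  acc 9  |  →0  ↓0
  @4  [0,1]  acc 9  |  →0  ↓0
Under RS (3×2), PE[0][1]:
  @0  [0,1]  acc 0  |  →0  ↓0
  @1  [0,1]  acc 12  |  →12  ↓3
  @2  [0,1]  acc 9  |  →9  ↓2
  @3  [0,1]  acc 0  |  →0  ↓0
  @4  [0,1]  acc 0  |  →0  ↓0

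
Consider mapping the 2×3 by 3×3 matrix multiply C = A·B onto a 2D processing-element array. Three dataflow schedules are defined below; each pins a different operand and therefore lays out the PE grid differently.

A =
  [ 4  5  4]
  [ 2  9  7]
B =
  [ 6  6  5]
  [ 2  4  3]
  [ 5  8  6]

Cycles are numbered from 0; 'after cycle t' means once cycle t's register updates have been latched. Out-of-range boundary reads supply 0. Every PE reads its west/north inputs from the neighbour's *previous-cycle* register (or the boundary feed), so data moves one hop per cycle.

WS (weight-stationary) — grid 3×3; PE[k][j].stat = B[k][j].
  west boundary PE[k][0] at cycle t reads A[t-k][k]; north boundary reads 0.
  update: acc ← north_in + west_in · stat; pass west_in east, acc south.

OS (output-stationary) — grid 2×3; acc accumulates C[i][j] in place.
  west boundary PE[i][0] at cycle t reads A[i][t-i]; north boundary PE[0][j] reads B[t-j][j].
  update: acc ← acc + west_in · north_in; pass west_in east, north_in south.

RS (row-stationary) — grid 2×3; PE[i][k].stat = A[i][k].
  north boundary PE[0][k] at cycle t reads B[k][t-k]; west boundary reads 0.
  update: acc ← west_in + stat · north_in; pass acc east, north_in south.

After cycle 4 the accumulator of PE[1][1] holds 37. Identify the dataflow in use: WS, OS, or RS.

WS (3×3 grid), PE[1][1]:
  [0] (1,1) acc=0 (h:0 v:0)
  [1] (1,1) acc=0 (h:0 v:0)
  [2] (1,1) acc=44 (h:5 v:44)
  [3] (1,1) acc=48 (h:9 v:48)
  [4] (1,1) acc=0 (h:0 v:0)
OS (2×3 grid), PE[1][1]:
  [0] (1,1) acc=0 (h:0 v:0)
  [1] (1,1) acc=0 (h:0 v:0)
  [2] (1,1) acc=12 (h:2 v:6)
  [3] (1,1) acc=48 (h:9 v:4)
  [4] (1,1) acc=104 (h:7 v:8)
RS (2×3 grid), PE[1][1]:
  [0] (1,1) acc=0 (h:0 v:0)
  [1] (1,1) acc=0 (h:0 v:0)
  [2] (1,1) acc=30 (h:30 v:2)
  [3] (1,1) acc=48 (h:48 v:4)
  [4] (1,1) acc=37 (h:37 v:3)

dataflow = RS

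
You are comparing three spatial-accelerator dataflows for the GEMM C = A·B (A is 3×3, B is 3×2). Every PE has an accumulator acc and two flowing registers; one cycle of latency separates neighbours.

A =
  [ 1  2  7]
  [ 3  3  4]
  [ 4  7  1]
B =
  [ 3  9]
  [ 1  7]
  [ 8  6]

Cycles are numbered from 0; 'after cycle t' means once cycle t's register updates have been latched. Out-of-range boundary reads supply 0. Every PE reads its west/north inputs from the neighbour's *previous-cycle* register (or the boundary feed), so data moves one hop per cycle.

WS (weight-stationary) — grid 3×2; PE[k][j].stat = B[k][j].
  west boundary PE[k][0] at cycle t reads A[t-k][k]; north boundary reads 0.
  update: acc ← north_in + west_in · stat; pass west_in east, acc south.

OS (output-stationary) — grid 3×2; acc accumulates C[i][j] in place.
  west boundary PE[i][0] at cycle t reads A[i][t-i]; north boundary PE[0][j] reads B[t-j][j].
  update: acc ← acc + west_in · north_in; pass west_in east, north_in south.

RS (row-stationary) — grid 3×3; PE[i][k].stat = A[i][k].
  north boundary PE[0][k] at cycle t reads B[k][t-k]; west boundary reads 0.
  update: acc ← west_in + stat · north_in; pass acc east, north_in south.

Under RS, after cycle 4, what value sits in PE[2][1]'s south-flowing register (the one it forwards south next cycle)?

RS on a 3×3 grid — tracing PE[2][1] and its feeders:
  c0 r1c1: 0 / 0 / 0
  c0 r2c0: 0 / 0 / 0
  c0 r2c1: 0 / 0 / 0
  c1 r1c1: 0 / 0 / 0
  c1 r2c0: 0 / 0 / 0
  c1 r2c1: 0 / 0 / 0
  c2 r1c1: 12 / 12 / 1
  c2 r2c0: 12 / 12 / 3
  c2 r2c1: 0 / 0 / 0
  c3 r1c1: 48 / 48 / 7
  c3 r2c0: 36 / 36 / 9
  c3 r2c1: 19 / 19 / 1
  c4 r1c1: 0 / 0 / 0
  c4 r2c0: 0 / 0 / 0
  c4 r2c1: 85 / 85 / 7

register = 7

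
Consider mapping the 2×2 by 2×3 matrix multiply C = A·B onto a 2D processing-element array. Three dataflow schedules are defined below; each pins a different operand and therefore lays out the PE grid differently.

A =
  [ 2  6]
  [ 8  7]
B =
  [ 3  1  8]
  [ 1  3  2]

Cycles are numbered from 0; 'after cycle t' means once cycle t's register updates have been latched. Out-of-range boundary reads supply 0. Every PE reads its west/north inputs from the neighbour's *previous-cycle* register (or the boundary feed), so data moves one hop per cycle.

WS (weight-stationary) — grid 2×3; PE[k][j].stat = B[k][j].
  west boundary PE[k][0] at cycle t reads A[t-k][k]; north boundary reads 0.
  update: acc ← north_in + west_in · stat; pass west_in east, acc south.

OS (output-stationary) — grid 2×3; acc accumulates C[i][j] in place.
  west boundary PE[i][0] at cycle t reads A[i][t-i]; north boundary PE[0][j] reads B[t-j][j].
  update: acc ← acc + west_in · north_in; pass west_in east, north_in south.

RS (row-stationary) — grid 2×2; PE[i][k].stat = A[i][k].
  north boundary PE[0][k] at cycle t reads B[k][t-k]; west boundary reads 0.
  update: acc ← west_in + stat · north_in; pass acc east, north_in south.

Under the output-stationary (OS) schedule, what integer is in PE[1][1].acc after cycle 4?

PE[1][1].acc = 29

OS on a 2×3 grid — tracing PE[1][1] and its feeders:
  @0  [0,1]  acc 0  |  →0  ↓0
  @0  [1,0]  acc 0  |  →0  ↓0
  @0  [1,1]  acc 0  |  →0  ↓0
  @1  [0,1]  acc 2  |  →2  ↓1
  @1  [1,0]  acc 24  |  →8  ↓3
  @1  [1,1]  acc 0  |  →0  ↓0
  @2  [0,1]  acc 20  |  →6  ↓3
  @2  [1,0]  acc 31  |  →7  ↓1
  @2  [1,1]  acc 8  |  →8  ↓1
  @3  [0,1]  acc 20  |  →0  ↓0
  @3  [1,0]  acc 31  |  →0  ↓0
  @3  [1,1]  acc 29  |  →7  ↓3
  @4  [0,1]  acc 20  |  →0  ↓0
  @4  [1,0]  acc 31  |  →0  ↓0
  @4  [1,1]  acc 29  |  →0  ↓0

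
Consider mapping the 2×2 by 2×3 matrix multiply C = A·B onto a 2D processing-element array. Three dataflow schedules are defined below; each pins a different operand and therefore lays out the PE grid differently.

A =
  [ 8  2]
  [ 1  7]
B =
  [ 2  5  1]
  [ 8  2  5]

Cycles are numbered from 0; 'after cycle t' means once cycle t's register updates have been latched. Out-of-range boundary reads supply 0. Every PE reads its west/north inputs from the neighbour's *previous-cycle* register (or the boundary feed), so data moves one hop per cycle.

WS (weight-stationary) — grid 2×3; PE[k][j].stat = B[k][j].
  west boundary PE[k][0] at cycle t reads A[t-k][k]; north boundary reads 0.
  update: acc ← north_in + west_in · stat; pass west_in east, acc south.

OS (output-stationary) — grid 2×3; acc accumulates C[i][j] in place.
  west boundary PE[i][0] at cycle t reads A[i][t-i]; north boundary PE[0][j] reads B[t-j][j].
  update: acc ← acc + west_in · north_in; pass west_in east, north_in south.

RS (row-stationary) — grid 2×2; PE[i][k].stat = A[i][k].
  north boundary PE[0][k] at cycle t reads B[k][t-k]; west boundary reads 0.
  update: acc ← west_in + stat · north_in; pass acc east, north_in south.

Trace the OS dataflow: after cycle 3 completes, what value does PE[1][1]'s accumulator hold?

PE[1][1].acc = 19

Tracing OS — 2×3 array, target PE[1][1]:
  c0 r0c1: 0 / 0 / 0
  c0 r1c0: 0 / 0 / 0
  c0 r1c1: 0 / 0 / 0
  c1 r0c1: 40 / 8 / 5
  c1 r1c0: 2 / 1 / 2
  c1 r1c1: 0 / 0 / 0
  c2 r0c1: 44 / 2 / 2
  c2 r1c0: 58 / 7 / 8
  c2 r1c1: 5 / 1 / 5
  c3 r0c1: 44 / 0 / 0
  c3 r1c0: 58 / 0 / 0
  c3 r1c1: 19 / 7 / 2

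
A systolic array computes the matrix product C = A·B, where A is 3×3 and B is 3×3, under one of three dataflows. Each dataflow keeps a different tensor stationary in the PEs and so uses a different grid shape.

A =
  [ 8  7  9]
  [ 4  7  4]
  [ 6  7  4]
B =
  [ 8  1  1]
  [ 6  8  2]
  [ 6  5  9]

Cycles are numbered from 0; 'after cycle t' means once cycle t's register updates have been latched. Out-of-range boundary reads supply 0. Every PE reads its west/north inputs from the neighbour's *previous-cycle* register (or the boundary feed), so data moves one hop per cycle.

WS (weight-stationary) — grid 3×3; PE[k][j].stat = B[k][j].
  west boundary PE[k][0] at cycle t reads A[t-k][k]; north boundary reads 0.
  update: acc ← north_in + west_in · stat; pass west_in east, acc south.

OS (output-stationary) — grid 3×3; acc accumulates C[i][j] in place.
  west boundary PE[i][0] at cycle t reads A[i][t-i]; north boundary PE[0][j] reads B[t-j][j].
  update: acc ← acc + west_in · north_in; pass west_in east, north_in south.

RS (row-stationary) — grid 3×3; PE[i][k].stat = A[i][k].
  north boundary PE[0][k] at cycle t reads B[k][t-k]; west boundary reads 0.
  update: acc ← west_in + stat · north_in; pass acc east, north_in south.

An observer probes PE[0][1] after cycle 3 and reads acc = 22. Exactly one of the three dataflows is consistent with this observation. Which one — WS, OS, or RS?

Under WS (3×3), PE[0][1]:
  step 0 · PE0,1: acc=0; fwd→0 fwd↓0
  step 1 · PE0,1: acc=8; fwd→8 fwd↓8
  step 2 · PE0,1: acc=4; fwd→4 fwd↓4
  step 3 · PE0,1: acc=6; fwd→6 fwd↓6
Under OS (3×3), PE[0][1]:
  step 0 · PE0,1: acc=0; fwd→0 fwd↓0
  step 1 · PE0,1: acc=8; fwd→8 fwd↓1
  step 2 · PE0,1: acc=64; fwd→7 fwd↓8
  step 3 · PE0,1: acc=109; fwd→9 fwd↓5
Under RS (3×3), PE[0][1]:
  step 0 · PE0,1: acc=0; fwd→0 fwd↓0
  step 1 · PE0,1: acc=106; fwd→106 fwd↓6
  step 2 · PE0,1: acc=64; fwd→64 fwd↓8
  step 3 · PE0,1: acc=22; fwd→22 fwd↓2

dataflow = RS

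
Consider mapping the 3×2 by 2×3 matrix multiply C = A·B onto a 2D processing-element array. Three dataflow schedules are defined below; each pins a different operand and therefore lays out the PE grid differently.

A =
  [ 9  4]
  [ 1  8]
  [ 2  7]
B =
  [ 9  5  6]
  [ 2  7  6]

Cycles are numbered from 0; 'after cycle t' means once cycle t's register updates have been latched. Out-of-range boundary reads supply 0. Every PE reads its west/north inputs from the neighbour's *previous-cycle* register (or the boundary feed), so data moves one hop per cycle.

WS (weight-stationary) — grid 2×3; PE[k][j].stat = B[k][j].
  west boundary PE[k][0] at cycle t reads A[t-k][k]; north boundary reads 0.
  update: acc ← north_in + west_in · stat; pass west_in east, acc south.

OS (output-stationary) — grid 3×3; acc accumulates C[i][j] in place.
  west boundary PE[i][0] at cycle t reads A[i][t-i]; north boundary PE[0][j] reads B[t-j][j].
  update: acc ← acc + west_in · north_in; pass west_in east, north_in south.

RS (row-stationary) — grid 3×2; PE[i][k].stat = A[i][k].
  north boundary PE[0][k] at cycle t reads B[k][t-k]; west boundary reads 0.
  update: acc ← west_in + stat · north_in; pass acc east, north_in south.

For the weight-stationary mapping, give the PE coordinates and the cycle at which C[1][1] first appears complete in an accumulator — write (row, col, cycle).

Under WS, C[1][1] lands at PE[1][1]:
  @0  [1,1]  acc 0  |  →0  ↓0
  @1  [1,1]  acc 0  |  →0  ↓0
  @2  [1,1]  acc 73  |  →4  ↓73
  @3  [1,1]  acc 61  |  →8  ↓61

(row, col, cycle) = (1, 1, 3)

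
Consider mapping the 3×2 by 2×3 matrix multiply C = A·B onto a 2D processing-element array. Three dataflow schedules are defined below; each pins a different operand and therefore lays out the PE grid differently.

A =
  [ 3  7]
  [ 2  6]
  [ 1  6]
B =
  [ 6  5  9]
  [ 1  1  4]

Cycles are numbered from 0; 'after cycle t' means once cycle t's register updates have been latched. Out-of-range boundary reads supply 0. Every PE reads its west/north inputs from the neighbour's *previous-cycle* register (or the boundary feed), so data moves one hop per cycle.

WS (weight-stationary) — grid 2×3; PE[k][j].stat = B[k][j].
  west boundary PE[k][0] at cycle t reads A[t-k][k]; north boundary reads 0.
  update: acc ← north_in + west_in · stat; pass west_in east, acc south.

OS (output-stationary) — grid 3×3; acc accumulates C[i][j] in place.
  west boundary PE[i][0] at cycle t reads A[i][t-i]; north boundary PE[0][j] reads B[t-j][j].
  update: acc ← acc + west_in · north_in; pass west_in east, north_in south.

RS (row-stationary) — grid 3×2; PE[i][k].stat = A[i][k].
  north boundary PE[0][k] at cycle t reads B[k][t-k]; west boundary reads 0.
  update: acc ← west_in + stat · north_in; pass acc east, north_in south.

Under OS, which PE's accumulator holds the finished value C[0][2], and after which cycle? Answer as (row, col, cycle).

(row, col, cycle) = (0, 2, 3)

OS: C[0][2] accumulates in PE[0][2]:
  @0  [0,2]  acc 0  |  →0  ↓0
  @1  [0,2]  acc 0  |  →0  ↓0
  @2  [0,2]  acc 27  |  →3  ↓9
  @3  [0,2]  acc 55  |  →7  ↓4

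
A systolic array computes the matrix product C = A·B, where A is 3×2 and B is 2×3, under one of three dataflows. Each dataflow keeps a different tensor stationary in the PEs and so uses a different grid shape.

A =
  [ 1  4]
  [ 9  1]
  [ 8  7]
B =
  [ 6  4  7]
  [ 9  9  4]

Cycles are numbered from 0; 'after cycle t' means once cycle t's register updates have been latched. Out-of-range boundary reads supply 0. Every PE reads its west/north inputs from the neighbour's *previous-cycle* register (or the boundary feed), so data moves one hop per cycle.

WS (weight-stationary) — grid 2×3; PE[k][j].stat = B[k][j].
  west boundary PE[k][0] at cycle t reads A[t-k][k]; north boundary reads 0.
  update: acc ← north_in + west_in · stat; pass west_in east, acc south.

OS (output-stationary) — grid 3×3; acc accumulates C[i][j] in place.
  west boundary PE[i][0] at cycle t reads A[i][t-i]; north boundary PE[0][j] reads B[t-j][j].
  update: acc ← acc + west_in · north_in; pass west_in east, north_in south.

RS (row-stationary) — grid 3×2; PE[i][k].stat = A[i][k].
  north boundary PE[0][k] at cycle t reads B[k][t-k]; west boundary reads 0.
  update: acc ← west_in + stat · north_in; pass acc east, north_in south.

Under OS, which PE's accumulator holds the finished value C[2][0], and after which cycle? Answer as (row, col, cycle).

Under OS, C[2][0] lands at PE[2][0]:
  after 0 — PE[2][0] acc=0, pass-E 0, pass-S 0
  after 1 — PE[2][0] acc=0, pass-E 0, pass-S 0
  after 2 — PE[2][0] acc=48, pass-E 8, pass-S 6
  after 3 — PE[2][0] acc=111, pass-E 7, pass-S 9

(row, col, cycle) = (2, 0, 3)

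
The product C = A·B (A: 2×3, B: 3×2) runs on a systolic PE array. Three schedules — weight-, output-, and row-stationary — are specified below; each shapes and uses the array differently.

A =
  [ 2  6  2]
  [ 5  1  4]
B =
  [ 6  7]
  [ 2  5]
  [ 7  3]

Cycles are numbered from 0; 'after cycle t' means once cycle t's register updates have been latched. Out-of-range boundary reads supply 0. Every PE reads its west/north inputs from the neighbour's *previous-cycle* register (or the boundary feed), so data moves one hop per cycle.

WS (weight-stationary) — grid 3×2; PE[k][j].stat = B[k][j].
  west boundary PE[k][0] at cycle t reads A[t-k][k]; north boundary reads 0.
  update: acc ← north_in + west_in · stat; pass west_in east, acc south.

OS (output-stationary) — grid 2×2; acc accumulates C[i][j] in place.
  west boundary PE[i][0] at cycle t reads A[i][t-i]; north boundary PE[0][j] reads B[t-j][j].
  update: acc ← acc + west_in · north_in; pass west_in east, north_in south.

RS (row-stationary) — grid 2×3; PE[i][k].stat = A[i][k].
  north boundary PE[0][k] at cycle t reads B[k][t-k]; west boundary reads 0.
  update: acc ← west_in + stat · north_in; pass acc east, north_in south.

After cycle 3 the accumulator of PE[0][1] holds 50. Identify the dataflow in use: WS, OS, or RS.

dataflow = OS

— WS: 3×2; PE[0][1] trace:
  cycle 0: PE[0][1] → acc 0, east 0, south 0
  cycle 1: PE[0][1] → acc 14, east 2, south 14
  cycle 2: PE[0][1] → acc 35, east 5, south 35
  cycle 3: PE[0][1] → acc 0, east 0, south 0
— OS: 2×2; PE[0][1] trace:
  cycle 0: PE[0][1] → acc 0, east 0, south 0
  cycle 1: PE[0][1] → acc 14, east 2, south 7
  cycle 2: PE[0][1] → acc 44, east 6, south 5
  cycle 3: PE[0][1] → acc 50, east 2, south 3
— RS: 2×3; PE[0][1] trace:
  cycle 0: PE[0][1] → acc 0, east 0, south 0
  cycle 1: PE[0][1] → acc 24, east 24, south 2
  cycle 2: PE[0][1] → acc 44, east 44, south 5
  cycle 3: PE[0][1] → acc 0, east 0, south 0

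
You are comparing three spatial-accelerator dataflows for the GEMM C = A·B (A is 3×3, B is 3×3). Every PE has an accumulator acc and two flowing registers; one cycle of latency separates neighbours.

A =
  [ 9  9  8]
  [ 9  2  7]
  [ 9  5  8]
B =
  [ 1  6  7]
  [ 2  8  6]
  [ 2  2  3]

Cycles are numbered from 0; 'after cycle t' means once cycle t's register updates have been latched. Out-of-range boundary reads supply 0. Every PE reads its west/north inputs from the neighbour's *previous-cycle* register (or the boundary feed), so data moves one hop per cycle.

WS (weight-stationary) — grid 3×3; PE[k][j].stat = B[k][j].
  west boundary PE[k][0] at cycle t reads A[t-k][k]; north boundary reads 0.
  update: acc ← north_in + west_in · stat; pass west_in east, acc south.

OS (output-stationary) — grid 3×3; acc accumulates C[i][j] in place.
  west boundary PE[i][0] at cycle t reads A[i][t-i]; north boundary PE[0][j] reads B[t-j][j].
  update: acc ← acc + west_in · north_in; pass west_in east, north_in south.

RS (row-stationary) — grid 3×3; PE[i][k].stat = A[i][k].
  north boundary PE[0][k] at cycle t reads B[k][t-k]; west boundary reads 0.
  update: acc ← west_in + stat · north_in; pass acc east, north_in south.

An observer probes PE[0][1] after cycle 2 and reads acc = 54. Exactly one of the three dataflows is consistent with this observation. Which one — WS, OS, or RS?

dataflow = WS

— WS: 3×3; PE[0][1] trace:
  t=0 PE[0][1]: acc=0 h=0 v=0
  t=1 PE[0][1]: acc=54 h=9 v=54
  t=2 PE[0][1]: acc=54 h=9 v=54
— OS: 3×3; PE[0][1] trace:
  t=0 PE[0][1]: acc=0 h=0 v=0
  t=1 PE[0][1]: acc=54 h=9 v=6
  t=2 PE[0][1]: acc=126 h=9 v=8
— RS: 3×3; PE[0][1] trace:
  t=0 PE[0][1]: acc=0 h=0 v=0
  t=1 PE[0][1]: acc=27 h=27 v=2
  t=2 PE[0][1]: acc=126 h=126 v=8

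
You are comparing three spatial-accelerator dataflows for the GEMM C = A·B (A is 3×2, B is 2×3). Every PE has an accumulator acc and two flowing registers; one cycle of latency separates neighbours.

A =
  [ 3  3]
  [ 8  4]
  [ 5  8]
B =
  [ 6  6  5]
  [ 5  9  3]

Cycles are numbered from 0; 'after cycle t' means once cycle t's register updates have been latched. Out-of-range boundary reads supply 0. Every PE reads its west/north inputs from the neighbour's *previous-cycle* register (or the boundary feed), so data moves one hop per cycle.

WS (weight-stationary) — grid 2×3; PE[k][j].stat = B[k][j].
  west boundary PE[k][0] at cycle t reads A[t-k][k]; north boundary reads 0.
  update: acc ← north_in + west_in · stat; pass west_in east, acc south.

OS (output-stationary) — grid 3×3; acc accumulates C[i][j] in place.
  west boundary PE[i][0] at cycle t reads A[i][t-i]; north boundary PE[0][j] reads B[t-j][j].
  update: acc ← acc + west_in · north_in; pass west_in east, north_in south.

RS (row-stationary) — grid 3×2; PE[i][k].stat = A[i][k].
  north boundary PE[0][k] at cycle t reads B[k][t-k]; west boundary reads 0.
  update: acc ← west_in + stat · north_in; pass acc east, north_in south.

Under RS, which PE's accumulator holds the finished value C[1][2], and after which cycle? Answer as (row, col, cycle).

(row, col, cycle) = (1, 1, 4)

RS — PE[1][1] is where C[1][2] collects:
  [0] (1,1) acc=0 (h:0 v:0)
  [1] (1,1) acc=0 (h:0 v:0)
  [2] (1,1) acc=68 (h:68 v:5)
  [3] (1,1) acc=84 (h:84 v:9)
  [4] (1,1) acc=52 (h:52 v:3)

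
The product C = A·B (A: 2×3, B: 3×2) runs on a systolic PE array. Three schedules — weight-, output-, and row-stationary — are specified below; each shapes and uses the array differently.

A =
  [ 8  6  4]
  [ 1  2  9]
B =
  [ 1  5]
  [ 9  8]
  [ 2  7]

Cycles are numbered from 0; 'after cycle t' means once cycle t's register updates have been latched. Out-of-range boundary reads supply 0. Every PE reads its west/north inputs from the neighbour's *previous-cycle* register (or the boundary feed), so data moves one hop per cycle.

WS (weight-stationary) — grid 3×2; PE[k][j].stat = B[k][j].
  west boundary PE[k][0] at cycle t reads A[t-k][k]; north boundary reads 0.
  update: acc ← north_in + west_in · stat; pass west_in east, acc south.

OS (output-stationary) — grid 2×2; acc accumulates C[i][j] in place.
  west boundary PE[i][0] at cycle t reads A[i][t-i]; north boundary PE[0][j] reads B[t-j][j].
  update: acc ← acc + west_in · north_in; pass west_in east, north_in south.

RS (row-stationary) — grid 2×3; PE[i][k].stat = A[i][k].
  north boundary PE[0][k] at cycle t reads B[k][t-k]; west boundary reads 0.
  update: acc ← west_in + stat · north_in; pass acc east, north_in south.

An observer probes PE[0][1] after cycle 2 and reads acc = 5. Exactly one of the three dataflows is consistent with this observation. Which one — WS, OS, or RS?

WS (3×2 grid), PE[0][1]:
  t=0 PE[0][1]: acc=0 h=0 v=0
  t=1 PE[0][1]: acc=40 h=8 v=40
  t=2 PE[0][1]: acc=5 h=1 v=5
OS (2×2 grid), PE[0][1]:
  t=0 PE[0][1]: acc=0 h=0 v=0
  t=1 PE[0][1]: acc=40 h=8 v=5
  t=2 PE[0][1]: acc=88 h=6 v=8
RS (2×3 grid), PE[0][1]:
  t=0 PE[0][1]: acc=0 h=0 v=0
  t=1 PE[0][1]: acc=62 h=62 v=9
  t=2 PE[0][1]: acc=88 h=88 v=8

dataflow = WS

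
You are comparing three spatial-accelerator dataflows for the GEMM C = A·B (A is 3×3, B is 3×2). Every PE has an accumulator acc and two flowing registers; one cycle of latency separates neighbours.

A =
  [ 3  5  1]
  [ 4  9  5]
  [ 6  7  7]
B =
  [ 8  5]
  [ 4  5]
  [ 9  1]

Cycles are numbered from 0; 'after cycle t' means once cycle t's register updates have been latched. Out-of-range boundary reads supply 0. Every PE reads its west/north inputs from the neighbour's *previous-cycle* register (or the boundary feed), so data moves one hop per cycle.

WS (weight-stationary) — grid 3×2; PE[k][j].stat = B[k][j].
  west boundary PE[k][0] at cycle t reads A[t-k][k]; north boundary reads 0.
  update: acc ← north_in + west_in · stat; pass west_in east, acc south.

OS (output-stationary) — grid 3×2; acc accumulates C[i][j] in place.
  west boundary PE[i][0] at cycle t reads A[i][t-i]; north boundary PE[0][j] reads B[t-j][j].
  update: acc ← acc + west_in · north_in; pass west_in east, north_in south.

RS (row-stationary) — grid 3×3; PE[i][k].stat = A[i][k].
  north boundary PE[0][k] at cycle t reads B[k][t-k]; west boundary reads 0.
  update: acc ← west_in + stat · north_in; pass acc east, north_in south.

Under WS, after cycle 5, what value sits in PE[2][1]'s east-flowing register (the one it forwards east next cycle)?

WS (3×2). Following PE[2][1] plus its west/north inputs:
  [0] (1,1) acc=0 (h:0 v:0)
  [0] (2,0) acc=0 (h:0 v:0)
  [0] (2,1) acc=0 (h:0 v:0)
  [1] (1,1) acc=0 (h:0 v:0)
  [1] (2,0) acc=0 (h:0 v:0)
  [1] (2,1) acc=0 (h:0 v:0)
  [2] (1,1) acc=40 (h:5 v:40)
  [2] (2,0) acc=53 (h:1 v:53)
  [2] (2,1) acc=0 (h:0 v:0)
  [3] (1,1) acc=65 (h:9 v:65)
  [3] (2,0) acc=113 (h:5 v:113)
  [3] (2,1) acc=41 (h:1 v:41)
  [4] (1,1) acc=65 (h:7 v:65)
  [4] (2,0) acc=139 (h:7 v:139)
  [4] (2,1) acc=70 (h:5 v:70)
  [5] (1,1) acc=0 (h:0 v:0)
  [5] (2,0) acc=0 (h:0 v:0)
  [5] (2,1) acc=72 (h:7 v:72)

register = 7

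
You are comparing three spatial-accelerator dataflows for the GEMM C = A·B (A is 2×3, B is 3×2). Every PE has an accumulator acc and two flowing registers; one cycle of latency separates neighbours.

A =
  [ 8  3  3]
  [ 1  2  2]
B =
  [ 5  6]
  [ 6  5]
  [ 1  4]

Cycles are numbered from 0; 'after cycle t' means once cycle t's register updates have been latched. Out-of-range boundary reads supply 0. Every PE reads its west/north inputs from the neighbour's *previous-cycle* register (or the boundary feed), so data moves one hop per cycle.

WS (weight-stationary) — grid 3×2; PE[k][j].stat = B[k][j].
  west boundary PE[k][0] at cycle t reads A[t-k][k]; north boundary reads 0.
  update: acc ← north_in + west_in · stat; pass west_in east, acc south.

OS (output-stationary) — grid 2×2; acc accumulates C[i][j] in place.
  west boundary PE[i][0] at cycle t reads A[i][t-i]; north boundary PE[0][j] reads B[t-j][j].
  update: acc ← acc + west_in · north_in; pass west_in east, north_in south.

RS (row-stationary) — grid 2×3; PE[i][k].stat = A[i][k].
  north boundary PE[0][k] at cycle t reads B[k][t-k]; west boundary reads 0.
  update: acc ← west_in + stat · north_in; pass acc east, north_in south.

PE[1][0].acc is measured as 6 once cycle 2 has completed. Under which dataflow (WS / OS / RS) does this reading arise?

WS (3×2 grid), PE[1][0]:
  step 0 · PE1,0: acc=0; fwd→0 fwd↓0
  step 1 · PE1,0: acc=58; fwd→3 fwd↓58
  step 2 · PE1,0: acc=17; fwd→2 fwd↓17
OS (2×2 grid), PE[1][0]:
  step 0 · PE1,0: acc=0; fwd→0 fwd↓0
  step 1 · PE1,0: acc=5; fwd→1 fwd↓5
  step 2 · PE1,0: acc=17; fwd→2 fwd↓6
RS (2×3 grid), PE[1][0]:
  step 0 · PE1,0: acc=0; fwd→0 fwd↓0
  step 1 · PE1,0: acc=5; fwd→5 fwd↓5
  step 2 · PE1,0: acc=6; fwd→6 fwd↓6

dataflow = RS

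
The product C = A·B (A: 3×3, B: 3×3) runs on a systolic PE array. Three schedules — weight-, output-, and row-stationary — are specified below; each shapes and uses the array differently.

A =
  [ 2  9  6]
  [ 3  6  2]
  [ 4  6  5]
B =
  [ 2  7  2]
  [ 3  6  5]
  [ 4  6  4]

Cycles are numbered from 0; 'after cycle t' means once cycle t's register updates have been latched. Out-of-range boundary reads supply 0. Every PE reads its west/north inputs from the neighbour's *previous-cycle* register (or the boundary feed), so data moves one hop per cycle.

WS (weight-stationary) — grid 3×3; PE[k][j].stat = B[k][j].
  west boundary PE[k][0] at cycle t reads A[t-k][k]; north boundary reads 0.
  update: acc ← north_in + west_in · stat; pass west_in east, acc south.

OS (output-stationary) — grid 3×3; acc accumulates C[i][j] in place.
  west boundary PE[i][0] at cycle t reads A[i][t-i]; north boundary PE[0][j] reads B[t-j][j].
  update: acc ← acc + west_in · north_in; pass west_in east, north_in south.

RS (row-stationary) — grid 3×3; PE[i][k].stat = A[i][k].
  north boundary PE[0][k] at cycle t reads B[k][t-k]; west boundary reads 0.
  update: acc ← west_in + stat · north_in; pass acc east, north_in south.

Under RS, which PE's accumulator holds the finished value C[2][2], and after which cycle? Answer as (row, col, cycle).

(row, col, cycle) = (2, 2, 6)

RS: C[2][2] accumulates in PE[2][2]:
  step 0 · PE2,2: acc=0; fwd→0 fwd↓0
  step 1 · PE2,2: acc=0; fwd→0 fwd↓0
  step 2 · PE2,2: acc=0; fwd→0 fwd↓0
  step 3 · PE2,2: acc=0; fwd→0 fwd↓0
  step 4 · PE2,2: acc=46; fwd→46 fwd↓4
  step 5 · PE2,2: acc=94; fwd→94 fwd↓6
  step 6 · PE2,2: acc=58; fwd→58 fwd↓4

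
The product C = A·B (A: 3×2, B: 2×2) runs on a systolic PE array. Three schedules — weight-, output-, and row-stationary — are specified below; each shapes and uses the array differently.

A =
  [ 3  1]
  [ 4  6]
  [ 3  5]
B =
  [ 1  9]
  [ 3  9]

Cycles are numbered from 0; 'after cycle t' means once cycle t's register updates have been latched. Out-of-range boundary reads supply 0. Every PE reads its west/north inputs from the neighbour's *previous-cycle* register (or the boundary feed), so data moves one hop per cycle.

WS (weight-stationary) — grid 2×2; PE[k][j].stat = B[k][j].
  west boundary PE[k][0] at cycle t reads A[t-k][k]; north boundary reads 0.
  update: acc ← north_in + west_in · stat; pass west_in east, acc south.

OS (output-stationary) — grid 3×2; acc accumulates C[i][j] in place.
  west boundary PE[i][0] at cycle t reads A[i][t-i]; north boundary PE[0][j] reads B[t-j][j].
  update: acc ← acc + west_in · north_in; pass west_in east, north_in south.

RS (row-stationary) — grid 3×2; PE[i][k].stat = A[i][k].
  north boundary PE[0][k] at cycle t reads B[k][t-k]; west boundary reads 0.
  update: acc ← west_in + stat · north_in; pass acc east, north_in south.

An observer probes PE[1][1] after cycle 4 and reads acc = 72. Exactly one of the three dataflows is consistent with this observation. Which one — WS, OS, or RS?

— WS: 2×2; PE[1][1] trace:
  cycle 0: PE[1][1] → acc 0, east 0, south 0
  cycle 1: PE[1][1] → acc 0, east 0, south 0
  cycle 2: PE[1][1] → acc 36, east 1, south 36
  cycle 3: PE[1][1] → acc 90, east 6, south 90
  cycle 4: PE[1][1] → acc 72, east 5, south 72
— OS: 3×2; PE[1][1] trace:
  cycle 0: PE[1][1] → acc 0, east 0, south 0
  cycle 1: PE[1][1] → acc 0, east 0, south 0
  cycle 2: PE[1][1] → acc 36, east 4, south 9
  cycle 3: PE[1][1] → acc 90, east 6, south 9
  cycle 4: PE[1][1] → acc 90, east 0, south 0
— RS: 3×2; PE[1][1] trace:
  cycle 0: PE[1][1] → acc 0, east 0, south 0
  cycle 1: PE[1][1] → acc 0, east 0, south 0
  cycle 2: PE[1][1] → acc 22, east 22, south 3
  cycle 3: PE[1][1] → acc 90, east 90, south 9
  cycle 4: PE[1][1] → acc 0, east 0, south 0

dataflow = WS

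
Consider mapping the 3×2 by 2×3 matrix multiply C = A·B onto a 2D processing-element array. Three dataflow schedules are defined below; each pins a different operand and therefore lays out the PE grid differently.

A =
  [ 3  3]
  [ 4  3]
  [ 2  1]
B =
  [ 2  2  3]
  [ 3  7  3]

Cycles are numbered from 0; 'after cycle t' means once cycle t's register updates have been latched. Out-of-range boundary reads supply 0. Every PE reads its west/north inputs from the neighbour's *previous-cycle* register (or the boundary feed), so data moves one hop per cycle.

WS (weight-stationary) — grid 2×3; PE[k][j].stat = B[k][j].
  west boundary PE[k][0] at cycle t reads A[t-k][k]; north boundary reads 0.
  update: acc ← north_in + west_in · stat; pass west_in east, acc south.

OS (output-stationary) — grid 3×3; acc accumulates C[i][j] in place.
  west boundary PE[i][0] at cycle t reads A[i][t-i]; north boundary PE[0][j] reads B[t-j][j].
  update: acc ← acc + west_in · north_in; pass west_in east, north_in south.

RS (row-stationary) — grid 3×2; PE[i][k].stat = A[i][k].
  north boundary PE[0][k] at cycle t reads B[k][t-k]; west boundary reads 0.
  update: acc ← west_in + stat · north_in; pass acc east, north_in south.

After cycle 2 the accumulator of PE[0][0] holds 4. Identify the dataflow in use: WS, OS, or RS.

dataflow = WS

— WS: 2×3; PE[0][0] trace:
  c0 r0c0: 6 / 3 / 6
  c1 r0c0: 8 / 4 / 8
  c2 r0c0: 4 / 2 / 4
— OS: 3×3; PE[0][0] trace:
  c0 r0c0: 6 / 3 / 2
  c1 r0c0: 15 / 3 / 3
  c2 r0c0: 15 / 0 / 0
— RS: 3×2; PE[0][0] trace:
  c0 r0c0: 6 / 6 / 2
  c1 r0c0: 6 / 6 / 2
  c2 r0c0: 9 / 9 / 3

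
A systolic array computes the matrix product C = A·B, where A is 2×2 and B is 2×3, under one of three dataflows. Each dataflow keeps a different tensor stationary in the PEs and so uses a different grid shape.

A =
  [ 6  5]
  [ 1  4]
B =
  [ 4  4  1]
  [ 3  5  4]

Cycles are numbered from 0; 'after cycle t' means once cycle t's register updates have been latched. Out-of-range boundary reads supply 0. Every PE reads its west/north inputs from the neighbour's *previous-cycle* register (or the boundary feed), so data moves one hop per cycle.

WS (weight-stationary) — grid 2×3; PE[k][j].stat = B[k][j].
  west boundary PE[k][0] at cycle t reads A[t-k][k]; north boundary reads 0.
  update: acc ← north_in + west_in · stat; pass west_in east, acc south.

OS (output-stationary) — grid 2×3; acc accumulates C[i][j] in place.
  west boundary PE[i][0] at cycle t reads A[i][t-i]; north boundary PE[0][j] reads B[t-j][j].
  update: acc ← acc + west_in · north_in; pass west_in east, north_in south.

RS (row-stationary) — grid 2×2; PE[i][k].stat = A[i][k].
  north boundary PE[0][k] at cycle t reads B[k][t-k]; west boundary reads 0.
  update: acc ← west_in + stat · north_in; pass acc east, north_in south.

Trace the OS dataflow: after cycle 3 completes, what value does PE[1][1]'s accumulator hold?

PE[1][1].acc = 24

Tracing OS — 2×3 array, target PE[1][1]:
  [0] (0,1) acc=0 (h:0 v:0)
  [0] (1,0) acc=0 (h:0 v:0)
  [0] (1,1) acc=0 (h:0 v:0)
  [1] (0,1) acc=24 (h:6 v:4)
  [1] (1,0) acc=4 (h:1 v:4)
  [1] (1,1) acc=0 (h:0 v:0)
  [2] (0,1) acc=49 (h:5 v:5)
  [2] (1,0) acc=16 (h:4 v:3)
  [2] (1,1) acc=4 (h:1 v:4)
  [3] (0,1) acc=49 (h:0 v:0)
  [3] (1,0) acc=16 (h:0 v:0)
  [3] (1,1) acc=24 (h:4 v:5)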